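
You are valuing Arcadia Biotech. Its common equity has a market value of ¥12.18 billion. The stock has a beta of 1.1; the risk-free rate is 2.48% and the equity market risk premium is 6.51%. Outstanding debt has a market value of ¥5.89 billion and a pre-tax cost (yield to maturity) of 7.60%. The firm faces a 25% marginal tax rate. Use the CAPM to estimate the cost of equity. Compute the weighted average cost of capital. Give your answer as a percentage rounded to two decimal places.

Cost of equity via CAPM: Re = 2.48% + 1.1 × 6.51% = 9.6410%.
Total capital V = 12.18 + 5.89 = 18.07.
Equity: weight = 12.18/18.07 = 0.6740; cost = 9.641%.
Debt: weight = 5.89/18.07 = 0.3260; after-tax cost = 7.6% × (1 − 25%) = 5.7000%.
WACC = 0.6740 × 9.6410% + 0.3260 × 5.7000% = 8.3564%.

8.36%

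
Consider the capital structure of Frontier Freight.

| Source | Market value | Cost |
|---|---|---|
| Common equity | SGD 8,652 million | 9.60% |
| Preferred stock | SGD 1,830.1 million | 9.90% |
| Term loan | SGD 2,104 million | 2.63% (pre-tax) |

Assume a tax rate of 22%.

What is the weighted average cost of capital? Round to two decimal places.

8.38%

Total capital V = 8652 + 1830.1 + 2104 = 12586.1.
Equity: weight = 8652/12586.1 = 0.6874; cost = 9.6%.
Preferred: weight = 1830.1/12586.1 = 0.1454; cost = 9.9%.
Term loan: weight = 2104/12586.1 = 0.1672; after-tax cost = 2.63% × (1 − 22%) = 2.0514%.
WACC = 0.6874 × 9.6000% + 0.1454 × 9.9000% + 0.1672 × 2.0514% = 8.3817%.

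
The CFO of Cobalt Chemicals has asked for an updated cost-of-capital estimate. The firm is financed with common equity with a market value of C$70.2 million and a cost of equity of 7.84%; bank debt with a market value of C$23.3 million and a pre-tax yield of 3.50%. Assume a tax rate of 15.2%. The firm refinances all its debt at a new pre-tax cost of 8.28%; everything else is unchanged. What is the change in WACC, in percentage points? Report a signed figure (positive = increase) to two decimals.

Current WACC:
Total capital V = 70.2 + 23.3 = 93.5.
Equity: weight = 70.2/93.5 = 0.7508; cost = 7.84%.
Bank debt: weight = 23.3/93.5 = 0.2492; after-tax cost = 3.5% × (1 − 15.2%) = 2.9680%.
WACC = 0.7508 × 7.8400% + 0.2492 × 2.9680% = 6.6259%.
After the change:
Total capital V = 70.2 + 23.3 = 93.5.
Equity: weight = 70.2/93.5 = 0.7508; cost = 7.84%.
Bank debt: weight = 23.3/93.5 = 0.2492; after-tax cost = 8.28% × (1 − 15.2%) = 7.0214%.
WACC = 0.7508 × 7.8400% + 0.2492 × 7.0214% = 7.6360%.
Change in WACC = 7.6360% − 6.6259% = 1.0101 pp.

+1.01 pp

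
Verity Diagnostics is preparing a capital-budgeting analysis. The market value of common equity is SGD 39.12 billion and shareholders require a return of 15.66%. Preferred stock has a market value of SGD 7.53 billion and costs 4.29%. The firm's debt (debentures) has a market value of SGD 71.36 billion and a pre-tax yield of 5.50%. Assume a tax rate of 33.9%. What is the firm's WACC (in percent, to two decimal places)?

Total capital V = 39.12 + 7.53 + 71.36 = 118.01.
Equity: weight = 39.12/118.01 = 0.3315; cost = 15.66%.
Preferred: weight = 7.53/118.01 = 0.0638; cost = 4.29%.
Debentures: weight = 71.36/118.01 = 0.6047; after-tax cost = 5.5% × (1 − 33.9%) = 3.6355%.
WACC = 0.3315 × 15.6600% + 0.0638 × 4.2900% + 0.6047 × 3.6355% = 7.6634%.

7.66%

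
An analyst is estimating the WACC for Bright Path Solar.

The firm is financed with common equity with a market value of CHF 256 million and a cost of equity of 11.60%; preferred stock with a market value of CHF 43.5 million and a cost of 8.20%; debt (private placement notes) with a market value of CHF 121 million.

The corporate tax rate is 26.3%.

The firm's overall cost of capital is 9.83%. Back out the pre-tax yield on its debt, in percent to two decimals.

9.05%

Total capital V = 256 + 43.5 + 121 = 420.5.
Equity weight = 256/420.5 = 0.6088.
Preferred weight = 43.5/420.5 = 0.1034.
Private placement notes weight = 121/420.5 = 0.2878.
Equity contribution = 0.6088 × 11.6% = 7.0621%.
Preferred contribution = 0.1034 × 8.2% = 0.8483%.
Remaining for debt = 9.83% − 7.9103% = 1.9197%.
Rd × (1 − 26.3%) × 0.2878 = 1.9197%  ⇒  Rd = 9.0518%.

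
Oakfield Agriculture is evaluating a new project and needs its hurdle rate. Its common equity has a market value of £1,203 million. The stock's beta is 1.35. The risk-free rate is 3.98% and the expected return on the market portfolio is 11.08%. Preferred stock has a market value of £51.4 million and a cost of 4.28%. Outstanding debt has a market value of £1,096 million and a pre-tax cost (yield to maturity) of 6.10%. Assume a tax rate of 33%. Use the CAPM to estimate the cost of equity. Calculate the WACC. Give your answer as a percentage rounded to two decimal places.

Market risk premium = 11.08% − 3.98% = 7.1%.
Cost of equity via CAPM: Re = 3.98% + 1.35 × 7.1% = 13.5650%.
Total capital V = 1203 + 51.4 + 1096 = 2350.4.
Equity: weight = 1203/2350.4 = 0.5118; cost = 13.565%.
Preferred: weight = 51.4/2350.4 = 0.0219; cost = 4.28%.
Debt: weight = 1096/2350.4 = 0.4663; after-tax cost = 6.1% × (1 − 33%) = 4.0870%.
WACC = 0.5118 × 13.5650% + 0.0219 × 4.2800% + 0.4663 × 4.0870% = 8.9423%.

8.94%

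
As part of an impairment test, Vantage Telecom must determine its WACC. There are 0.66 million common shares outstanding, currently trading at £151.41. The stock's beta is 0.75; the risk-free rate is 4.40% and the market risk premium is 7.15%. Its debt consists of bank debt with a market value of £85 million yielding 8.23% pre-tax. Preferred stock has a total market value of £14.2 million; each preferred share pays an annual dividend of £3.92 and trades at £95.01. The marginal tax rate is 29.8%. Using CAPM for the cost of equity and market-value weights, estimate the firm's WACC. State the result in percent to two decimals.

7.66%

Cost of equity via CAPM: Re = 4.4% + 0.75 × 7.15% = 9.7625%.
Cost of preferred: Rp = 3.92 / 95.01 = 4.1259%.
Market value of equity E = 151.41 × 0.66m = 99.9306m.
Total capital V = 99.9306 + 14.2 + 85 = 199.1306.
Equity: weight = 99.9306/199.1306 = 0.5018; cost = 9.7625%.
Preferred: weight = 14.2/199.1306 = 0.0713; cost = 4.1259%.
Bank debt: weight = 85/199.1306 = 0.4269; after-tax cost = 8.23% × (1 − 29.8%) = 5.7775%.
WACC = 0.5018 × 9.7625% + 0.0713 × 4.1259% + 0.4269 × 5.7775% = 7.6595%.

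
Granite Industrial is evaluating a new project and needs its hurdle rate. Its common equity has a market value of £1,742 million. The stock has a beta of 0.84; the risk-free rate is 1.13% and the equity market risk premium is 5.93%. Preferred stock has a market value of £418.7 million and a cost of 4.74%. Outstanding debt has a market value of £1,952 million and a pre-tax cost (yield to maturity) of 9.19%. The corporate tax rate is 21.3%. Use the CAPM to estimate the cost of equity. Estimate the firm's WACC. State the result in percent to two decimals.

Cost of equity via CAPM: Re = 1.13% + 0.84 × 5.93% = 6.1112%.
Total capital V = 1742 + 418.7 + 1952 = 4112.7.
Equity: weight = 1742/4112.7 = 0.4236; cost = 6.1112%.
Preferred: weight = 418.7/4112.7 = 0.1018; cost = 4.74%.
Debt: weight = 1952/4112.7 = 0.4746; after-tax cost = 9.19% × (1 − 21.3%) = 7.2325%.
WACC = 0.4236 × 6.1112% + 0.1018 × 4.7400% + 0.4746 × 7.2325% = 6.5038%.

6.50%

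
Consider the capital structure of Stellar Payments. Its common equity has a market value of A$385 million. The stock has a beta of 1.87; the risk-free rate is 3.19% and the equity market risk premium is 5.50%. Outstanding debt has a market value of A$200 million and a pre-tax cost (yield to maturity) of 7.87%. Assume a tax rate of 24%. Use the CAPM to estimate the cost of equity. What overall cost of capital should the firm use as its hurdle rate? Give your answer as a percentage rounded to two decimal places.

Cost of equity via CAPM: Re = 3.19% + 1.87 × 5.5% = 13.4750%.
Total capital V = 385 + 200 = 585.
Equity: weight = 385/585 = 0.6581; cost = 13.475%.
Debt: weight = 200/585 = 0.3419; after-tax cost = 7.87% × (1 − 24%) = 5.9812%.
WACC = 0.6581 × 13.4750% + 0.3419 × 5.9812% = 10.9130%.

10.91%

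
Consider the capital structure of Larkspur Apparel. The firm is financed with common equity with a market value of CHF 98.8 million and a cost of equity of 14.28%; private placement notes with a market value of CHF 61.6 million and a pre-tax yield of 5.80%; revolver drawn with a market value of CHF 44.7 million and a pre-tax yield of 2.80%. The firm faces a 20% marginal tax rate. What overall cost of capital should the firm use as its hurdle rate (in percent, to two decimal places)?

8.76%

Total capital V = 98.8 + 61.6 + 44.7 = 205.1.
Equity: weight = 98.8/205.1 = 0.4817; cost = 14.28%.
Private placement notes: weight = 61.6/205.1 = 0.3003; after-tax cost = 5.8% × (1 − 20%) = 4.6400%.
Revolver drawn: weight = 44.7/205.1 = 0.2179; after-tax cost = 2.8% × (1 − 20%) = 2.2400%.
WACC = 0.4817 × 14.2800% + 0.3003 × 4.6400% + 0.2179 × 2.2400% = 8.7607%.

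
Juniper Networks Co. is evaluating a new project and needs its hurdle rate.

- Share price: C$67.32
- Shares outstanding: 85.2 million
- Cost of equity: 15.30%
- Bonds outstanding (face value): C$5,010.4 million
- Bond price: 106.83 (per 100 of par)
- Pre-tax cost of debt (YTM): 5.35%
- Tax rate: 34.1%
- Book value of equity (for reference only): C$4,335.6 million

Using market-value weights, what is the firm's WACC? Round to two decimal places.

9.62%

Market value of equity E = 67.32 × 85.2m = 5735.664m. Market value of debt D = 5010.4m × 106.83/100 = 5352.61032m.
Total capital V = 5735.664 + 5352.61032 = 11088.27432.
Equity: weight = 5735.664/11088.27432 = 0.5173; cost = 15.3%.
Bonds outstanding: weight = 5352.61032/11088.27432 = 0.4827; after-tax cost = 5.35% × (1 − 34.1%) = 3.5256%.
WACC = 0.5173 × 15.3000% + 0.4827 × 3.5256% = 9.6162%.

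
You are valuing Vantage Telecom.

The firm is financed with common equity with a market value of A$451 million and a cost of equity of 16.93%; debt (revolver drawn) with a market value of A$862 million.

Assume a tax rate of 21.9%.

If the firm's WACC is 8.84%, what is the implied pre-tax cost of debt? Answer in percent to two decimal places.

Total capital V = 451 + 862 = 1313.
Equity weight = 451/1313 = 0.3435.
Revolver drawn weight = 862/1313 = 0.6565.
Equity contribution = 0.3435 × 16.93% = 5.8153%.
Remaining for debt = 8.84% − 5.8153% = 3.0247%.
Rd × (1 − 21.9%) × 0.6565 = 3.0247%  ⇒  Rd = 5.8992%.

5.90%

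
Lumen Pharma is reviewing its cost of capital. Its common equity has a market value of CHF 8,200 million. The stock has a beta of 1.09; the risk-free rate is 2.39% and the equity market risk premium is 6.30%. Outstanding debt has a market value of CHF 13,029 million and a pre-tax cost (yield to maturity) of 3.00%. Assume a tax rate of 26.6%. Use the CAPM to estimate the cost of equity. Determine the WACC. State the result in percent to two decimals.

Cost of equity via CAPM: Re = 2.39% + 1.09 × 6.3% = 9.2570%.
Total capital V = 8200 + 13029 = 21229.
Equity: weight = 8200/21229 = 0.3863; cost = 9.257%.
Debt: weight = 13029/21229 = 0.6137; after-tax cost = 3% × (1 − 26.6%) = 2.2020%.
WACC = 0.3863 × 9.2570% + 0.6137 × 2.2020% = 4.9271%.

4.93%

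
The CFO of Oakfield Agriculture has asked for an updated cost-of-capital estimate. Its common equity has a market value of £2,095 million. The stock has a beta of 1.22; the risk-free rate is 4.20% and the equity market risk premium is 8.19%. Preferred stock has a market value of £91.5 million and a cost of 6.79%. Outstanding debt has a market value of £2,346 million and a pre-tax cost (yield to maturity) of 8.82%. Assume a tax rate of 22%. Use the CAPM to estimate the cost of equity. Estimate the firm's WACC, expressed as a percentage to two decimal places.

10.26%

Cost of equity via CAPM: Re = 4.2% + 1.22 × 8.19% = 14.1918%.
Total capital V = 2095 + 91.5 + 2346 = 4532.5.
Equity: weight = 2095/4532.5 = 0.4622; cost = 14.1918%.
Preferred: weight = 91.5/4532.5 = 0.0202; cost = 6.79%.
Debt: weight = 2346/4532.5 = 0.5176; after-tax cost = 8.82% × (1 − 22%) = 6.8796%.
WACC = 0.4622 × 14.1918% + 0.0202 × 6.7900% + 0.5176 × 6.8796% = 10.2576%.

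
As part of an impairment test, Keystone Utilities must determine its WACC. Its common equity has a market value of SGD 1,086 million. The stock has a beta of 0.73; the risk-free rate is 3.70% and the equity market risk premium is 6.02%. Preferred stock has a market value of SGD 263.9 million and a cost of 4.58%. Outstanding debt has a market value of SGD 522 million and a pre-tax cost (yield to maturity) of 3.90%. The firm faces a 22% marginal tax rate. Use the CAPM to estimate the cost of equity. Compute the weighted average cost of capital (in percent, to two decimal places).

6.19%

Cost of equity via CAPM: Re = 3.7% + 0.73 × 6.02% = 8.0946%.
Total capital V = 1086 + 263.9 + 522 = 1871.9.
Equity: weight = 1086/1871.9 = 0.5802; cost = 8.0946%.
Preferred: weight = 263.9/1871.9 = 0.1410; cost = 4.58%.
Debt: weight = 522/1871.9 = 0.2789; after-tax cost = 3.9% × (1 − 22%) = 3.0420%.
WACC = 0.5802 × 8.0946% + 0.1410 × 4.5800% + 0.2789 × 3.0420% = 6.1901%.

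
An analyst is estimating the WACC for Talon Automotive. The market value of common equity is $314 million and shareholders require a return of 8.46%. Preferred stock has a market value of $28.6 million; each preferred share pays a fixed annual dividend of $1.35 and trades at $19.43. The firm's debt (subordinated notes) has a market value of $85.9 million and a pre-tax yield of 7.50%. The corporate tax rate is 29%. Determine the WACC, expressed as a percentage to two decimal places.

7.73%

Cost of preferred: Rp = 1.35 / 19.43 = 6.9480%.
Total capital V = 314 + 28.6 + 85.9 = 428.5.
Equity: weight = 314/428.5 = 0.7328; cost = 8.46%.
Preferred: weight = 28.6/428.5 = 0.0667; cost = 6.948%.
Subordinated notes: weight = 85.9/428.5 = 0.2005; after-tax cost = 7.5% × (1 − 29%) = 5.3250%.
WACC = 0.7328 × 8.4600% + 0.0667 × 6.9480% + 0.2005 × 5.3250% = 7.7306%.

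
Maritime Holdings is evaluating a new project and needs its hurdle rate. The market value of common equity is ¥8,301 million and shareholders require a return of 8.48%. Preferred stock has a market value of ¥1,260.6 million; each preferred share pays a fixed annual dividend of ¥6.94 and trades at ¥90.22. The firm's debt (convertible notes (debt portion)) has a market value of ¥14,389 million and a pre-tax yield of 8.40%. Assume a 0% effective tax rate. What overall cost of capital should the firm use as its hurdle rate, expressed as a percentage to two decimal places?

Cost of preferred: Rp = 6.94 / 90.22 = 7.6923%.
Total capital V = 8301 + 1260.6 + 14389 = 23950.6.
Equity: weight = 8301/23950.6 = 0.3466; cost = 8.48%.
Preferred: weight = 1260.6/23950.6 = 0.0526; cost = 7.6923%.
Convertible notes (debt portion): weight = 14389/23950.6 = 0.6008; after-tax cost = 8.4% × (1 − 0%) = 8.4000%.
WACC = 0.3466 × 8.4800% + 0.0526 × 7.6923% + 0.6008 × 8.4000% = 8.3905%.

8.39%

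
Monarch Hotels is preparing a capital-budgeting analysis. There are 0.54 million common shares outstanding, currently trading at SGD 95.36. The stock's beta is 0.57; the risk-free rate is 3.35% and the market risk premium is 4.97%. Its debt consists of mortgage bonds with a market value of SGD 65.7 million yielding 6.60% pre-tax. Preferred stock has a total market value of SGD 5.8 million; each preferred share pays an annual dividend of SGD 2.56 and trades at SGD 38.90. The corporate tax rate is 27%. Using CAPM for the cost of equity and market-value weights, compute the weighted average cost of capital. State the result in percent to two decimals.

5.47%

Cost of equity via CAPM: Re = 3.35% + 0.57 × 4.97% = 6.1829%.
Cost of preferred: Rp = 2.56 / 38.9 = 6.5810%.
Market value of equity E = 95.36 × 0.54m = 51.4944m.
Total capital V = 51.4944 + 5.8 + 65.7 = 122.9944.
Equity: weight = 51.4944/122.9944 = 0.4187; cost = 6.1829%.
Preferred: weight = 5.8/122.9944 = 0.0472; cost = 6.581%.
Mortgage bonds: weight = 65.7/122.9944 = 0.5342; after-tax cost = 6.6% × (1 − 27%) = 4.8180%.
WACC = 0.4187 × 6.1829% + 0.0472 × 6.5810% + 0.5342 × 4.8180% = 5.4726%.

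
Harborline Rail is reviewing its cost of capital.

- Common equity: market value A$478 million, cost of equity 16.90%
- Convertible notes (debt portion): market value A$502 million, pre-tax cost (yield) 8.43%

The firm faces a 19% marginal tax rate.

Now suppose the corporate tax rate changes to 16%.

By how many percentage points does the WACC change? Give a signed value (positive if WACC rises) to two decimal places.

+0.13 pp

Current WACC:
Total capital V = 478 + 502 = 980.
Equity: weight = 478/980 = 0.4878; cost = 16.9%.
Convertible notes (debt portion): weight = 502/980 = 0.5122; after-tax cost = 8.43% × (1 − 19%) = 6.8283%.
WACC = 0.4878 × 16.9000% + 0.5122 × 6.8283% = 11.7408%.
After the change:
Total capital V = 478 + 502 = 980.
Equity: weight = 478/980 = 0.4878; cost = 16.9%.
Convertible notes (debt portion): weight = 502/980 = 0.5122; after-tax cost = 8.43% × (1 − 16%) = 7.0812%.
WACC = 0.4878 × 16.9000% + 0.5122 × 7.0812% = 11.8704%.
Change in WACC = 11.8704% − 11.7408% = 0.1295 pp.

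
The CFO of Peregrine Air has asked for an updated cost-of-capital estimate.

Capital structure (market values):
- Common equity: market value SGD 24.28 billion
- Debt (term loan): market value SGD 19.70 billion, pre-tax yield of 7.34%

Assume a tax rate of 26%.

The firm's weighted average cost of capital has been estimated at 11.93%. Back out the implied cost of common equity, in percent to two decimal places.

Total capital V = 24.28 + 19.7 = 43.98.
Equity weight = 24.28/43.98 = 0.5521.
Term loan weight = 19.7/43.98 = 0.4479.
Debt contribution = 0.4479 × 7.34% × (1 − 26%) = 2.4330%.
Required equity contribution = 11.93% − 2.4330% = 9.4970%.
Re = 9.4970% / 0.5521 = 17.2026%.

17.20%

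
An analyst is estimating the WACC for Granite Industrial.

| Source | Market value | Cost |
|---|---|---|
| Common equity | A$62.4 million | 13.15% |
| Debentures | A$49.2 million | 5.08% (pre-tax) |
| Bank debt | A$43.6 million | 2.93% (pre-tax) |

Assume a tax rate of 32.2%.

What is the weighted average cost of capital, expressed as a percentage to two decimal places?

Total capital V = 62.4 + 49.2 + 43.6 = 155.2.
Equity: weight = 62.4/155.2 = 0.4021; cost = 13.15%.
Debentures: weight = 49.2/155.2 = 0.3170; after-tax cost = 5.08% × (1 − 32.2%) = 3.4442%.
Bank debt: weight = 43.6/155.2 = 0.2809; after-tax cost = 2.93% × (1 − 32.2%) = 1.9865%.
WACC = 0.4021 × 13.1500% + 0.3170 × 3.4442% + 0.2809 × 1.9865% = 6.9370%.

6.94%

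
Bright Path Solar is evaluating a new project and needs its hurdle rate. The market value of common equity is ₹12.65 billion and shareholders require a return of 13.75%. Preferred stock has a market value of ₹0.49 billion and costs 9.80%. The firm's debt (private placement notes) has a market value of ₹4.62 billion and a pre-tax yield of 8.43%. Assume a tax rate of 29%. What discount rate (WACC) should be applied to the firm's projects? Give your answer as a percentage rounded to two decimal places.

11.62%

Total capital V = 12.65 + 0.49 + 4.62 = 17.76.
Equity: weight = 12.65/17.76 = 0.7123; cost = 13.75%.
Preferred: weight = 0.49/17.76 = 0.0276; cost = 9.8%.
Private placement notes: weight = 4.62/17.76 = 0.2601; after-tax cost = 8.43% × (1 − 29%) = 5.9853%.
WACC = 0.7123 × 13.7500% + 0.0276 × 9.8000% + 0.2601 × 5.9853% = 11.6211%.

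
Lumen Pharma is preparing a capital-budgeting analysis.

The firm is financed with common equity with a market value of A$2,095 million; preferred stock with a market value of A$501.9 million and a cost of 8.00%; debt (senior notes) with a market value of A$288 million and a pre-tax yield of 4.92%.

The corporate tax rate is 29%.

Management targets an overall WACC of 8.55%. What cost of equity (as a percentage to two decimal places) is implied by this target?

Total capital V = 2095 + 501.9 + 288 = 2884.9.
Equity weight = 2095/2884.9 = 0.7262.
Preferred weight = 501.9/2884.9 = 0.1740.
Senior notes weight = 288/2884.9 = 0.0998.
Debt contribution = 0.0998 × 4.92% × (1 − 29%) = 0.3487%.
Preferred contribution = 0.1740 × 8% = 1.3918%.
Required equity contribution = 8.55% − 1.7405% = 6.8095%.
Re = 6.8095% / 0.7262 = 9.3769%.

9.38%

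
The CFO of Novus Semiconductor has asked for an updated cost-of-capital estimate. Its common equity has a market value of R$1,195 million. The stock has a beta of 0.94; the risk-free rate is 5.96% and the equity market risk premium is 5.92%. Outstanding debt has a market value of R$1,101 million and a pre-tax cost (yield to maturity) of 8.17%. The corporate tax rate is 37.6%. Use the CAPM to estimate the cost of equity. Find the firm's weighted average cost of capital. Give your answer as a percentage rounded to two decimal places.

8.44%

Cost of equity via CAPM: Re = 5.96% + 0.94 × 5.92% = 11.5248%.
Total capital V = 1195 + 1101 = 2296.
Equity: weight = 1195/2296 = 0.5205; cost = 11.5248%.
Debt: weight = 1101/2296 = 0.4795; after-tax cost = 8.17% × (1 − 37.6%) = 5.0981%.
WACC = 0.5205 × 11.5248% + 0.4795 × 5.0981% = 8.4430%.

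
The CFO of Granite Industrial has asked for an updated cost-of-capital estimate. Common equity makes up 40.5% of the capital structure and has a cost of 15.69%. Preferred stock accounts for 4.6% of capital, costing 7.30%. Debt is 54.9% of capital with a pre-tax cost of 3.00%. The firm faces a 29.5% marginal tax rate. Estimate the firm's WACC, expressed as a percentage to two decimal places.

7.85%

After-tax cost of debt = 3% × (1 − 29.5%) = 2.1150%.
WACC = 0.405 × 15.6900% + 0.046 × 7.3000% + 0.549 × 2.1150% = 7.8514%.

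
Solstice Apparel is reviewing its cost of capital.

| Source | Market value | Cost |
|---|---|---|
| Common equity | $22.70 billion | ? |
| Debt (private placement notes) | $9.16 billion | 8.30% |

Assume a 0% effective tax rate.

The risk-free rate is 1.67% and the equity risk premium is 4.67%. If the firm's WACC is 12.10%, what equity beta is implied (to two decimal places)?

2.56

Total capital V = 22.7 + 9.16 = 31.86.
Equity weight = 22.7/31.86 = 0.7125.
Private placement notes weight = 9.16/31.86 = 0.2875.
Debt contribution = 0.2875 × 8.3% × (1 − 0%) = 2.3863%.
Required equity contribution = 12.1% − 2.3863% = 9.7137%  ⇒  Re = 13.6334%.
CAPM: 13.6334% = 1.67% + β × 4.67%  ⇒  β = 2.5618.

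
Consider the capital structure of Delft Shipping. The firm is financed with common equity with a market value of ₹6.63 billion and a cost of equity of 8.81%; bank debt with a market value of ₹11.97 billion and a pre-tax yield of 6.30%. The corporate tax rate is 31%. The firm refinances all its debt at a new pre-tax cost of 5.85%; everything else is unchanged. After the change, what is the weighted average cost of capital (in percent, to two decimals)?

5.74%

After the change:
Total capital V = 6.63 + 11.97 = 18.6.
Equity: weight = 6.63/18.6 = 0.3565; cost = 8.81%.
Bank debt: weight = 11.97/18.6 = 0.6435; after-tax cost = 5.85% × (1 − 31%) = 4.0365%.
WACC = 0.3565 × 8.8100% + 0.6435 × 4.0365% = 5.7380%.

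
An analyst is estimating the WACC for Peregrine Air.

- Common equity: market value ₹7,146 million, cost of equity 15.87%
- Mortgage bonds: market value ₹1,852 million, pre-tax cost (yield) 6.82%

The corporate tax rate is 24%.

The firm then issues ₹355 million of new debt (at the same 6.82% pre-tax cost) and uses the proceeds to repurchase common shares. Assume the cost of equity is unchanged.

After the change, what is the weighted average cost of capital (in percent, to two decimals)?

13.25%

After the change:
Total capital V = 6791 + 2207 = 8998.
Equity: weight = 6791/8998 = 0.7547; cost = 15.87%.
Mortgage bonds: weight = 2207/8998 = 0.2453; after-tax cost = 6.82% × (1 − 24%) = 5.1832%.
WACC = 0.7547 × 15.8700% + 0.2453 × 5.1832% = 13.2488%.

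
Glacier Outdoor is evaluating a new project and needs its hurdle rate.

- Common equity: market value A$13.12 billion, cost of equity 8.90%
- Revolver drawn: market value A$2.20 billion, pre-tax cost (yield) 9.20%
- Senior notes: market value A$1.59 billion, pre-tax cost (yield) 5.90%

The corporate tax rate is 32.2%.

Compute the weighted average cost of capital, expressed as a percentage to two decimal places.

8.09%

Total capital V = 13.12 + 2.2 + 1.59 = 16.91.
Equity: weight = 13.12/16.91 = 0.7759; cost = 8.9%.
Revolver drawn: weight = 2.2/16.91 = 0.1301; after-tax cost = 9.2% × (1 − 32.2%) = 6.2376%.
Senior notes: weight = 1.59/16.91 = 0.0940; after-tax cost = 5.9% × (1 − 32.2%) = 4.0002%.
WACC = 0.7759 × 8.9000% + 0.1301 × 6.2376% + 0.0940 × 4.0002% = 8.0929%.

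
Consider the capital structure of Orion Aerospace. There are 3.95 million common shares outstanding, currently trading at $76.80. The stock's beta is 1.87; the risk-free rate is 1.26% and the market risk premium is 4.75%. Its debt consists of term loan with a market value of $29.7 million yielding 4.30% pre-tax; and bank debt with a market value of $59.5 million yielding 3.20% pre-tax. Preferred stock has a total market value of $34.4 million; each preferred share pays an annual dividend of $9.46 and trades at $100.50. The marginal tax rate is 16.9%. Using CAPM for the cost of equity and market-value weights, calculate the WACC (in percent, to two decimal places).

Cost of equity via CAPM: Re = 1.26% + 1.87 × 4.75% = 10.1425%.
Cost of preferred: Rp = 9.46 / 100.5 = 9.4129%.
Market value of equity E = 76.8 × 3.95m = 303.36m.
Total capital V = 303.36 + 34.4 + 29.7 + 59.5 = 426.96.
Equity: weight = 303.36/426.96 = 0.7105; cost = 10.1425%.
Preferred: weight = 34.4/426.96 = 0.0806; cost = 9.4129%.
Term loan: weight = 29.7/426.96 = 0.0696; after-tax cost = 4.3% × (1 − 16.9%) = 3.5733%.
Bank debt: weight = 59.5/426.96 = 0.1394; after-tax cost = 3.2% × (1 − 16.9%) = 2.6592%.
WACC = 0.7105 × 10.1425% + 0.0806 × 9.4129% + 0.0696 × 3.5733% + 0.1394 × 2.6592% = 8.5839%.

8.58%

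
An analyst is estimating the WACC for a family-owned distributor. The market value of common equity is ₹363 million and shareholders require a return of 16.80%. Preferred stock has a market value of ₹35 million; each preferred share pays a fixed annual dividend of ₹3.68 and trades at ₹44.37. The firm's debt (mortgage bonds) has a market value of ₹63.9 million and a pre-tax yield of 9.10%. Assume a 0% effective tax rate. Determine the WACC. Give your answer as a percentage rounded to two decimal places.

Cost of preferred: Rp = 3.68 / 44.37 = 8.2939%.
Total capital V = 363 + 35 + 63.9 = 461.9.
Equity: weight = 363/461.9 = 0.7859; cost = 16.8%.
Preferred: weight = 35/461.9 = 0.0758; cost = 8.2939%.
Mortgage bonds: weight = 63.9/461.9 = 0.1383; after-tax cost = 9.1% × (1 − 0%) = 9.1000%.
WACC = 0.7859 × 16.8000% + 0.0758 × 8.2939% + 0.1383 × 9.1000% = 15.0902%.

15.09%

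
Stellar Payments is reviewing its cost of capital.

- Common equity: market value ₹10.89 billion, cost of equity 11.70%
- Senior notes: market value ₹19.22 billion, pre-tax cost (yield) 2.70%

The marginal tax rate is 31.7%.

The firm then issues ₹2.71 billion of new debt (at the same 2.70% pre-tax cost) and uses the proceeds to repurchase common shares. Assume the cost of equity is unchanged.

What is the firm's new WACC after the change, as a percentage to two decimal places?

After the change:
Total capital V = 8.18 + 21.93 = 30.11.
Equity: weight = 8.18/30.11 = 0.2717; cost = 11.7%.
Senior notes: weight = 21.93/30.11 = 0.7283; after-tax cost = 2.7% × (1 − 31.7%) = 1.8441%.
WACC = 0.2717 × 11.7000% + 0.7283 × 1.8441% = 4.5217%.

4.52%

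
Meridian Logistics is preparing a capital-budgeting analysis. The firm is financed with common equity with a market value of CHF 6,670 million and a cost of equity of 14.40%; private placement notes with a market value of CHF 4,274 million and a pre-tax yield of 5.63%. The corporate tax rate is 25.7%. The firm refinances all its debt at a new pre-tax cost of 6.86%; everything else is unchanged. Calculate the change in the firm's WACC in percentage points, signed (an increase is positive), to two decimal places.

Current WACC:
Total capital V = 6670 + 4274 = 10944.
Equity: weight = 6670/10944 = 0.6095; cost = 14.4%.
Private placement notes: weight = 4274/10944 = 0.3905; after-tax cost = 5.63% × (1 − 25.7%) = 4.1831%.
WACC = 0.6095 × 14.4000% + 0.3905 × 4.1831% = 10.4100%.
After the change:
Total capital V = 6670 + 4274 = 10944.
Equity: weight = 6670/10944 = 0.6095; cost = 14.4%.
Private placement notes: weight = 4274/10944 = 0.3905; after-tax cost = 6.86% × (1 − 25.7%) = 5.0970%.
WACC = 0.6095 × 14.4000% + 0.3905 × 5.0970% = 10.7669%.
Change in WACC = 10.7669% − 10.4100% = 0.3569 pp.

+0.36 pp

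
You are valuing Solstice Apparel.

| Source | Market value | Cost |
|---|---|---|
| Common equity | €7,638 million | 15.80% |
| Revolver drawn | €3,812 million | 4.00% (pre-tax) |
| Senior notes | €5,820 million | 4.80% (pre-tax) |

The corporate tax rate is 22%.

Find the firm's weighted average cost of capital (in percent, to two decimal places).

Total capital V = 7638 + 3812 + 5820 = 17270.
Equity: weight = 7638/17270 = 0.4423; cost = 15.8%.
Revolver drawn: weight = 3812/17270 = 0.2207; after-tax cost = 4% × (1 − 22%) = 3.1200%.
Senior notes: weight = 5820/17270 = 0.3370; after-tax cost = 4.8% × (1 − 22%) = 3.7440%.
WACC = 0.4423 × 15.8000% + 0.2207 × 3.1200% + 0.3370 × 3.7440% = 8.9383%.

8.94%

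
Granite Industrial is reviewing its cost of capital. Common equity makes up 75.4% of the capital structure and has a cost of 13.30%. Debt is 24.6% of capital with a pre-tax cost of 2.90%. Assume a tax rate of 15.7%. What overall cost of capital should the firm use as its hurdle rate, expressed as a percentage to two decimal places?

After-tax cost of debt = 2.9% × (1 − 15.7%) = 2.4447%.
WACC = 0.754 × 13.3000% + 0.246 × 2.4447% = 10.6296%.

10.63%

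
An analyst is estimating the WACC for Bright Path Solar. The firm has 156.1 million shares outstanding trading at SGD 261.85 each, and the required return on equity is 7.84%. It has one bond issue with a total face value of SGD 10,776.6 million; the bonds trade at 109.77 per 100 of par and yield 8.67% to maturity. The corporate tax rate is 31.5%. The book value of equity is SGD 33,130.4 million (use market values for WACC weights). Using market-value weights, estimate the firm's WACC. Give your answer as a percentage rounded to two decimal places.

Market value of equity E = 261.85 × 156.1m = 40874.785m. Market value of debt D = 10776.6m × 109.77/100 = 11829.47382m.
Total capital V = 40874.785 + 11829.47382 = 52704.25882.
Equity: weight = 40874.785/52704.25882 = 0.7755; cost = 7.84%.
Bonds outstanding: weight = 11829.47382/52704.25882 = 0.2245; after-tax cost = 8.67% × (1 − 31.5%) = 5.9390%.
WACC = 0.7755 × 7.8400% + 0.2245 × 5.9390% = 7.4133%.

7.41%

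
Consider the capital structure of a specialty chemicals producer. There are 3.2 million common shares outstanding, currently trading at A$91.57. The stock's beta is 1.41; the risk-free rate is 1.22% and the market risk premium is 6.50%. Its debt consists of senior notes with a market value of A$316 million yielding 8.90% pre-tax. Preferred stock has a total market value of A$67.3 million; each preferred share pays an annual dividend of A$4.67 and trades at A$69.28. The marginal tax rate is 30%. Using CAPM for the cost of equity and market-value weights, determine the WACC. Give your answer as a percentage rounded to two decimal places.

8.08%

Cost of equity via CAPM: Re = 1.22% + 1.41 × 6.5% = 10.3850%.
Cost of preferred: Rp = 4.67 / 69.28 = 6.7408%.
Market value of equity E = 91.57 × 3.2m = 293.024m.
Total capital V = 293.024 + 67.3 + 316 = 676.324.
Equity: weight = 293.024/676.324 = 0.4333; cost = 10.385%.
Preferred: weight = 67.3/676.324 = 0.0995; cost = 6.7408%.
Senior notes: weight = 316/676.324 = 0.4672; after-tax cost = 8.9% × (1 − 30%) = 6.2300%.
WACC = 0.4333 × 10.3850% + 0.0995 × 6.7408% + 0.4672 × 6.2300% = 8.0810%.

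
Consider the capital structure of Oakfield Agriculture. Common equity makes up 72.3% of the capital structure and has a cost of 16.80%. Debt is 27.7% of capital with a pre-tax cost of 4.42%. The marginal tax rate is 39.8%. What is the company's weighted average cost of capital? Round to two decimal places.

12.88%

After-tax cost of debt = 4.42% × (1 − 39.8%) = 2.6608%.
WACC = 0.723 × 16.8000% + 0.277 × 2.6608% = 12.8835%.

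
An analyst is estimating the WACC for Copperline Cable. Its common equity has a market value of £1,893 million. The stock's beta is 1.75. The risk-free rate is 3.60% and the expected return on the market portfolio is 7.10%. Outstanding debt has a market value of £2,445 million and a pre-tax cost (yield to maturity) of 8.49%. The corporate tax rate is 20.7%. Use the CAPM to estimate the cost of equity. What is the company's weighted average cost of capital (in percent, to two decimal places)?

8.04%

Market risk premium = 7.1% − 3.6% = 3.5%.
Cost of equity via CAPM: Re = 3.6% + 1.75 × 3.5% = 9.7250%.
Total capital V = 1893 + 2445 = 4338.
Equity: weight = 1893/4338 = 0.4364; cost = 9.725%.
Debt: weight = 2445/4338 = 0.5636; after-tax cost = 8.49% × (1 − 20.7%) = 6.7326%.
WACC = 0.4364 × 9.7250% + 0.5636 × 6.7326% = 8.0384%.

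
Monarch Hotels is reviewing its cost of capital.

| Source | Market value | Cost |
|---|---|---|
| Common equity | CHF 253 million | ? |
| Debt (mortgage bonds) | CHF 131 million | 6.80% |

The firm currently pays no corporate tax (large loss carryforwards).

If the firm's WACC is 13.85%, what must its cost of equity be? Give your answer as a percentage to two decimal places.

17.50%

Total capital V = 253 + 131 = 384.
Equity weight = 253/384 = 0.6589.
Mortgage bonds weight = 131/384 = 0.3411.
Debt contribution = 0.3411 × 6.8% × (1 − 0%) = 2.3198%.
Required equity contribution = 13.85% − 2.3198% = 11.5302%.
Re = 11.5302% / 0.6589 = 17.5004%.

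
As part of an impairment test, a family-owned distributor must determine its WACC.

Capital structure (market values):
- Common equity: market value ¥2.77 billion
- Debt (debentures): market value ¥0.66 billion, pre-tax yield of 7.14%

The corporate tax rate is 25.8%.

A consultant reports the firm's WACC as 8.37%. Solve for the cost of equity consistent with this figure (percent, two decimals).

Total capital V = 2.77 + 0.66 = 3.43.
Equity weight = 2.77/3.43 = 0.8076.
Debentures weight = 0.66/3.43 = 0.1924.
Debt contribution = 0.1924 × 7.14% × (1 − 25.8%) = 1.0194%.
Required equity contribution = 8.37% − 1.0194% = 7.3506%.
Re = 7.3506% / 0.8076 = 9.1020%.

9.10%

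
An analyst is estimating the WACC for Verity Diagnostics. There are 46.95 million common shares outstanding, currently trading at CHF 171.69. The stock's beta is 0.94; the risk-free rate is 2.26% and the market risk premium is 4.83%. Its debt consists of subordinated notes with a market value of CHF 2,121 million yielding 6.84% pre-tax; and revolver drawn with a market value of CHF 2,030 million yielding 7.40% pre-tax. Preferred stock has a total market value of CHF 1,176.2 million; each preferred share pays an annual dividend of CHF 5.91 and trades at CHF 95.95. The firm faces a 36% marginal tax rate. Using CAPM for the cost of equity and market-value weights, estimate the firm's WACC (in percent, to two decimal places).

6.05%

Cost of equity via CAPM: Re = 2.26% + 0.94 × 4.83% = 6.8002%.
Cost of preferred: Rp = 5.91 / 95.95 = 6.1595%.
Market value of equity E = 171.69 × 46.95m = 8060.8455m.
Total capital V = 8060.8455 + 1176.2 + 2121 + 2030 = 13388.0455.
Equity: weight = 8060.8455/13388.0455 = 0.6021; cost = 6.8002%.
Preferred: weight = 1176.2/13388.0455 = 0.0879; cost = 6.1595%.
Subordinated notes: weight = 2121/13388.0455 = 0.1584; after-tax cost = 6.84% × (1 − 36%) = 4.3776%.
Revolver drawn: weight = 2030/13388.0455 = 0.1516; after-tax cost = 7.4% × (1 − 36%) = 4.7360%.
WACC = 0.6021 × 6.8002% + 0.0879 × 6.1595% + 0.1584 × 4.3776% + 0.1516 × 4.7360% = 6.0471%.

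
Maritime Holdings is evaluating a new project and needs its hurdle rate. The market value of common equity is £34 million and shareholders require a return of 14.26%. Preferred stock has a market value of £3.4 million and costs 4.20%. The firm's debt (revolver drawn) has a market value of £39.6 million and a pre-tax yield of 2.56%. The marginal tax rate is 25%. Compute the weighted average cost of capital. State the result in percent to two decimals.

7.47%

Total capital V = 34 + 3.4 + 39.6 = 77.
Equity: weight = 34/77 = 0.4416; cost = 14.26%.
Preferred: weight = 3.4/77 = 0.0442; cost = 4.2%.
Revolver drawn: weight = 39.6/77 = 0.5143; after-tax cost = 2.56% × (1 − 25%) = 1.9200%.
WACC = 0.4416 × 14.2600% + 0.0442 × 4.2000% + 0.5143 × 1.9200% = 7.4695%.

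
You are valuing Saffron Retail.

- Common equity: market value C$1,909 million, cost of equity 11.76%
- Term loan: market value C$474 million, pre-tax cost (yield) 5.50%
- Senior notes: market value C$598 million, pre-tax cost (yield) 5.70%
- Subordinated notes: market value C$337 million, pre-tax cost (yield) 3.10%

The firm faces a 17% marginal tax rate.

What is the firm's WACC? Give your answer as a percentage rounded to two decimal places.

8.53%

Total capital V = 1909 + 474 + 598 + 337 = 3318.
Equity: weight = 1909/3318 = 0.5753; cost = 11.76%.
Term loan: weight = 474/3318 = 0.1429; after-tax cost = 5.5% × (1 − 17%) = 4.5650%.
Senior notes: weight = 598/3318 = 0.1802; after-tax cost = 5.7% × (1 − 17%) = 4.7310%.
Subordinated notes: weight = 337/3318 = 0.1016; after-tax cost = 3.1% × (1 − 17%) = 2.5730%.
WACC = 0.5753 × 11.7600% + 0.1429 × 4.5650% + 0.1802 × 4.7310% + 0.1016 × 2.5730% = 8.5322%.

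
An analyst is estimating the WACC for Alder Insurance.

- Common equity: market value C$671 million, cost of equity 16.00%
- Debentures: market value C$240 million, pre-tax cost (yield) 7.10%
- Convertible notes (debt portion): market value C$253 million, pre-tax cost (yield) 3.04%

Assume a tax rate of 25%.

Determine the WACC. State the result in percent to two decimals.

Total capital V = 671 + 240 + 253 = 1164.
Equity: weight = 671/1164 = 0.5765; cost = 16%.
Debentures: weight = 240/1164 = 0.2062; after-tax cost = 7.1% × (1 − 25%) = 5.3250%.
Convertible notes (debt portion): weight = 253/1164 = 0.2174; after-tax cost = 3.04% × (1 − 25%) = 2.2800%.
WACC = 0.5765 × 16.0000% + 0.2062 × 5.3250% + 0.2174 × 2.2800% = 10.8169%.

10.82%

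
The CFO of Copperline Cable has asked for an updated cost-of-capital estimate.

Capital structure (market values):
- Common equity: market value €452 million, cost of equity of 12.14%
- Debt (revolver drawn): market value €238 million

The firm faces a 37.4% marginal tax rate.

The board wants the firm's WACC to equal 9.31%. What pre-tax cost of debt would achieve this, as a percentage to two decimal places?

Total capital V = 452 + 238 = 690.
Equity weight = 452/690 = 0.6551.
Revolver drawn weight = 238/690 = 0.3449.
Equity contribution = 0.6551 × 12.14% = 7.9526%.
Remaining for debt = 9.31% − 7.9526% = 1.3574%.
Rd × (1 − 37.4%) × 0.3449 = 1.3574%  ⇒  Rd = 6.2865%.

6.29%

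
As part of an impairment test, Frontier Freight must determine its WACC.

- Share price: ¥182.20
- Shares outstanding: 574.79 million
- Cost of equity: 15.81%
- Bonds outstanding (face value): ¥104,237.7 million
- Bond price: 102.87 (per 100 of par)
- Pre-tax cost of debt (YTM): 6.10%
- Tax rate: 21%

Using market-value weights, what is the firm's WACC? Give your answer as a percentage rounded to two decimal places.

10.25%

Market value of equity E = 182.2 × 574.79m = 104726.738m. Market value of debt D = 104237.7m × 102.87/100 = 107229.32199m.
Total capital V = 104726.738 + 107229.32199 = 211956.05999.
Equity: weight = 104726.738/211956.05999 = 0.4941; cost = 15.81%.
Bonds outstanding: weight = 107229.32199/211956.05999 = 0.5059; after-tax cost = 6.1% × (1 − 21%) = 4.8190%.
WACC = 0.4941 × 15.8100% + 0.5059 × 4.8190% = 10.2496%.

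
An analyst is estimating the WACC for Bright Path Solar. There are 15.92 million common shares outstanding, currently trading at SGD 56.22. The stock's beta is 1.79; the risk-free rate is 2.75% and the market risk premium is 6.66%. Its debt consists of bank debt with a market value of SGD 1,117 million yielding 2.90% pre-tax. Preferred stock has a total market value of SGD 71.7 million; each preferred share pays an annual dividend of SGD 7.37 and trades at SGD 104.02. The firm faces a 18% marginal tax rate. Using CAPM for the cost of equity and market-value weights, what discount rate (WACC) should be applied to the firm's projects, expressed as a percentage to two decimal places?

Cost of equity via CAPM: Re = 2.75% + 1.79 × 6.66% = 14.6714%.
Cost of preferred: Rp = 7.37 / 104.02 = 7.0852%.
Market value of equity E = 56.22 × 15.92m = 895.0224m.
Total capital V = 895.0224 + 71.7 + 1117 = 2083.7224.
Equity: weight = 895.0224/2083.7224 = 0.4295; cost = 14.6714%.
Preferred: weight = 71.7/2083.7224 = 0.0344; cost = 7.0852%.
Bank debt: weight = 1117/2083.7224 = 0.5361; after-tax cost = 2.9% × (1 − 18%) = 2.3780%.
WACC = 0.4295 × 14.6714% + 0.0344 × 7.0852% + 0.5361 × 2.3780% = 7.8204%.

7.82%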